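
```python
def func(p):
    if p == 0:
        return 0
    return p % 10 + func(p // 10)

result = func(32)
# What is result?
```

Sum of digits of 32: 2 + 3 = 5

Answer: 5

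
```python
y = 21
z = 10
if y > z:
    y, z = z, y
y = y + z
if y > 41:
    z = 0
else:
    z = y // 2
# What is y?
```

Trace:
`y = 21` → y = 21
`z = 10` → z = 10
`if y > z: ...` → y > z is True → y = 10; z = 21
`y = y + z` → y = 31
`if y > 41: ...` → y > 41 is False, take else branch → z = 15
So y = 31

Answer: 31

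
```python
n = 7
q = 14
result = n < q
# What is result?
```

Trace:
`n = 7` → n = 7
`q = 14` → q = 14
`result = n < q` → result = True
So result = True

Answer: True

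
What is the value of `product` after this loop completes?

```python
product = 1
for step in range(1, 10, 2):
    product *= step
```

Product of 1, 3, 5, ... up to 9
`product` takes the values: 1 → 3 → 15 → 105 → 945

Answer: 945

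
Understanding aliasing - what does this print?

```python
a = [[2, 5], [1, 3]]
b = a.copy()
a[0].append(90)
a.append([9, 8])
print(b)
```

Key concept: shallow copy with nested lists.
Step by step:
`a = [[2, 5], [1, 3]]` → a = [[2, 5], [1, 3]]
`b = a.copy()` → b = [[2, 5], [1, 3]]
`a[0].append(90)` → a = [[2, 5, 90], [1, 3]]; b = [[2, 5, 90], [1, 3]]
`a.append([9, 8])` → a = [[2, 5, 90], [1, 3], [9, 8]]
`print(b)` → prints [[2, 5, 90], [1, 3]]

Answer: [[2, 5, 90], [1, 3]]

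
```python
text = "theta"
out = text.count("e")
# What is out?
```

Trace:
`text = "theta"` → text = 'theta'
`out = text.count("e")` → out = 1
So out = 1

Answer: 1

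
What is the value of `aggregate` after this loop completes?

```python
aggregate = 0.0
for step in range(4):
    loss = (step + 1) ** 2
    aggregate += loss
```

Sum of squared losses 1² + 2² + ... + 4²
`aggregate` takes the values: 0.0 → 1.0 → 5.0 → 14.0 → 30.0

Answer: 30.0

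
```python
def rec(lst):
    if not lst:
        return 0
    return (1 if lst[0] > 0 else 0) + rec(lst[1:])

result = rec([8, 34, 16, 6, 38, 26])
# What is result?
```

Count of positive elements in [8, 34, 16, 6, 38, 26] = 6

Answer: 6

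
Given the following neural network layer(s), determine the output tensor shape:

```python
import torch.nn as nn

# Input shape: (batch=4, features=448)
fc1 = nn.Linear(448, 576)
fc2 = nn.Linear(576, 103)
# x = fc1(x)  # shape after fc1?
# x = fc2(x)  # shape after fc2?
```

Input: (4, 448) -> after fc1: (4, 576) -> Output: (4, 103)

Answer: (4, 103)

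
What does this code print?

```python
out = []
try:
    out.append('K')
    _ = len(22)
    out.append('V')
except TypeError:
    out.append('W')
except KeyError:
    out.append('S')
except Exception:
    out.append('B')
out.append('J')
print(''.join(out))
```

Execution trace: 'K' (try body) → 'W' (except TypeError) → 'J' (after the try/except). Output: KWJ

Answer: KWJ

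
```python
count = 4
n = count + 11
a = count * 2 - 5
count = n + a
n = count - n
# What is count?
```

Trace:
`count = 4` → count = 4
`n = count + 11` → n = 15
`a = count * 2 - 5` → a = 3
`count = n + a` → count = 18
`n = count - n` → n = 3
So count = 18

Answer: 18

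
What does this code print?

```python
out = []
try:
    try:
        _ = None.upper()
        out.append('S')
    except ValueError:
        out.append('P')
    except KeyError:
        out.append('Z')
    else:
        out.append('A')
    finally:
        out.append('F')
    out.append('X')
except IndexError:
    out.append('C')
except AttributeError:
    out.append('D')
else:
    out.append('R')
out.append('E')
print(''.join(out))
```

Execution trace: 'F' (inner finally) → 'D' (except AttributeError) → 'E' (after the try/except). Output: FDE

Answer: FDE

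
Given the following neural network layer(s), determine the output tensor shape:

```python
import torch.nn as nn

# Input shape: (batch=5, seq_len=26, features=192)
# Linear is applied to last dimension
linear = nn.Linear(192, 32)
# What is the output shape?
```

Input: (5, 26, 192) -> Output: (5, 26, 32)

Answer: (5, 26, 32)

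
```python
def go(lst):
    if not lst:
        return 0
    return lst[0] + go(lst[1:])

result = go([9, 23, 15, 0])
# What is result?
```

9 + 23 + 15 + 0 + 0 = 47

Answer: 47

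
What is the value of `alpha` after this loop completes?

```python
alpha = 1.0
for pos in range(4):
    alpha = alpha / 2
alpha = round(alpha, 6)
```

Halving LR 4 times: 1 / 2^4
`alpha` takes the values: 1.0 → 0.5 → 0.25 → 0.125 → 0.0625

Answer: 0.0625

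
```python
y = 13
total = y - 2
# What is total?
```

Trace:
`y = 13` → y = 13
`total = y - 2` → total = 11
So total = 11

Answer: 11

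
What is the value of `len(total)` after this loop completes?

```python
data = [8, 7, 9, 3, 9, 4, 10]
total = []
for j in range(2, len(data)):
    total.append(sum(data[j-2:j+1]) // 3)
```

Number of 3-element averages
`total` takes the values: [] → [8] → [8, 6] → [8, 6, 7] → [8, 6, 7, 5] → [8, 6, 7, 5, 7]
So `len(total)` = 5

Answer: 5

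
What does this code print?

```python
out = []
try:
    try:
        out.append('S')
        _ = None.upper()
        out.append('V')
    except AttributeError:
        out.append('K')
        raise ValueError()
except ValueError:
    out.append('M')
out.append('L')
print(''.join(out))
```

Execution trace: 'S' (inner try body) → 'K' (inner except AttributeError) → 'M' (outer except ValueError) → 'L' (after the try/except). Output: SKML

Answer: SKML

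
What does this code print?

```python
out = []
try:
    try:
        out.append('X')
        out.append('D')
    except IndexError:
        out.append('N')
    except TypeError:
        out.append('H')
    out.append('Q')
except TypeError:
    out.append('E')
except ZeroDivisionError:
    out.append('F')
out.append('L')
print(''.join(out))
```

Execution trace: 'X' (inner try body) → 'D' (inner try body, no exception) → 'Q' (try body, no exception) → 'L' (after the try/except). Output: XDQL

Answer: XDQL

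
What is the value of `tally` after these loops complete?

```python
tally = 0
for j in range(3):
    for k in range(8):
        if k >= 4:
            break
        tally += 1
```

Inner breaks at 4, outer runs 3 times
`tally` takes the values: 0 → 1 → 2 → 3 → 4 → 5 → 6 → 7 → 8 → 9 → 10 → 11 → 12

Answer: 12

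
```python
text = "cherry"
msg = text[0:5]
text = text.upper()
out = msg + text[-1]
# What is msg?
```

Trace:
`text = "cherry"` → text = 'cherry'
`msg = text[0:5]` → msg = 'cherr'
`text = text.upper()` → text = 'CHERRY'
`out = msg + text[-1]` → out = 'cherrY'
So msg = 'cherr'

Answer: 'cherr'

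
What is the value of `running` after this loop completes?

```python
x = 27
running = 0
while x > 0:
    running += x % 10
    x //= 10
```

Sum digits of 27
`running` takes the values: 0 → 7 → 9

Answer: 9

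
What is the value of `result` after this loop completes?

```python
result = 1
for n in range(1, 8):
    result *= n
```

7! = 5040
`result` takes the values: 1 → 2 → 6 → 24 → 120 → 720 → 5040

Answer: 5040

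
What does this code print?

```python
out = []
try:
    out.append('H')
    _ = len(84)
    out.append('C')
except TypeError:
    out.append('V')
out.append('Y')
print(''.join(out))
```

Execution trace: 'H' (try body) → 'V' (except TypeError) → 'Y' (after the try/except). Output: HVY

Answer: HVY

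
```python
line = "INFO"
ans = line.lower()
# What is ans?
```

Trace:
`line = "INFO"` → line = 'INFO'
`ans = line.lower()` → ans = 'info'
So ans = 'info'

Answer: 'info'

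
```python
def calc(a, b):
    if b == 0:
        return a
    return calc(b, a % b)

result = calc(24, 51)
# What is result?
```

calc(24, 51) -> calc(51, 24) -> calc(24, 3) -> calc(3, 0) -> 3

Answer: 3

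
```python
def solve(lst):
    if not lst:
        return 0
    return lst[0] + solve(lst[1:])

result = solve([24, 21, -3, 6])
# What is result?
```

24 + 21 + (-3) + 6 + 0 = 48

Answer: 48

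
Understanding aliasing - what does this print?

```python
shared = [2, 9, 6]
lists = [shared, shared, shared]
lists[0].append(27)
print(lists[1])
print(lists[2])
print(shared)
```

Key concept: list of same reference.
Step by step:
`shared = [2, 9, 6]` → shared = [2, 9, 6]
`lists = [shared, shared, shared]` → lists = [[2, 9, 6], [2, 9, 6], [2, 9, 6]]
`lists[0].append(27)` → shared = [2, 9, 6, 27]; lists = [[2, 9, 6, 27], [2, 9, 6, 27], [2, 9, 6, 27]]
`print(lists[1])` → prints [2, 9, 6, 27]
`print(lists[2])` → prints [2, 9, 6, 27]
`print(shared)` → prints [2, 9, 6, 27]

Answer:
[2, 9, 6, 27]
[2, 9, 6, 27]
[2, 9, 6, 27]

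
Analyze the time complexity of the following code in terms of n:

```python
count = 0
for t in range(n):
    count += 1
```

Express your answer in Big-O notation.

Each loop level contributes: n. Multiplying the contributions gives O(n).

Answer: O(n)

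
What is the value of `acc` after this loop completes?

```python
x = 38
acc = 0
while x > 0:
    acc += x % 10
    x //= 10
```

Sum digits of 38
`acc` takes the values: 0 → 8 → 11

Answer: 11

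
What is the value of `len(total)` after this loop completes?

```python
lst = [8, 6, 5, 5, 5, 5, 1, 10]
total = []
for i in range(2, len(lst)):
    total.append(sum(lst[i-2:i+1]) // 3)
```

Number of 3-element averages
`total` takes the values: [] → [6] → [6, 5] → [6, 5, 5] → [6, 5, 5, 5] → [6, 5, 5, 5, 3] → [6, 5, 5, 5, 3, 5]
So `len(total)` = 6

Answer: 6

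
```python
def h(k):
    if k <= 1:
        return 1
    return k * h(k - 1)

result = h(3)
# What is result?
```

h(3) = 3 * 2 * 1 = 6

Answer: 6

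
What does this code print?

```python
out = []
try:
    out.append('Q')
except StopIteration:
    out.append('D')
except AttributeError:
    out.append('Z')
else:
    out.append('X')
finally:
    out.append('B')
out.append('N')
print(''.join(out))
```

Execution trace: 'Q' (try body, no exception) → 'X' (else) → 'B' (finally) → 'N' (after the try/except). Output: QXBN

Answer: QXBN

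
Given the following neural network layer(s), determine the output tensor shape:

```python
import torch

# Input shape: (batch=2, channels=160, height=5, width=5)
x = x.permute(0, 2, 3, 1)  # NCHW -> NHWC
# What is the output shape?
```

Input: (2, 160, 5, 5) -> Output: (2, 5, 5, 160)

Answer: (2, 5, 5, 160)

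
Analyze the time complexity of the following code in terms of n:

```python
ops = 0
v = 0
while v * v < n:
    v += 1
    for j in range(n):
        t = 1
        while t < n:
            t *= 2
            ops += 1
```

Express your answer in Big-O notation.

Each loop level contributes: √n × n × log n. Multiplying the contributions gives O(n√n log n).

Answer: O(n√n log n)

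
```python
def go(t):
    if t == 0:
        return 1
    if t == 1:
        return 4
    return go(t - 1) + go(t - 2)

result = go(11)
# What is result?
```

Build up from base cases: go(0)=1, go(1)=4, go(2)=5, go(3)=9, go(4)=14, go(5)=23, go(6)=37, ..., go(11)=411

Answer: 411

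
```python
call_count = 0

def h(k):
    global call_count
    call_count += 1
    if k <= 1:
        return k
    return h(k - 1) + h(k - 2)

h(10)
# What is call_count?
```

Calls(k) = 1 + Calls(k-1) + Calls(k-2); Calls(0)=Calls(1)=1. For k=10 this gives 177.

Answer: 177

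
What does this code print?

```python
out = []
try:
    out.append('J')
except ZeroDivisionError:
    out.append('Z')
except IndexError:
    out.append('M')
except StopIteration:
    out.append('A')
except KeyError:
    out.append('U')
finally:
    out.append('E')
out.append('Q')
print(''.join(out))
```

Execution trace: 'J' (try body, no exception) → 'E' (finally) → 'Q' (after the try/except). Output: JEQ

Answer: JEQ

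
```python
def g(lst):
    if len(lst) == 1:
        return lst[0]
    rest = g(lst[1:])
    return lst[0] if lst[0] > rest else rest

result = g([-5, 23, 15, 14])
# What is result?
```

Recursive max over [-5, 23, 15, 14] = 23

Answer: 23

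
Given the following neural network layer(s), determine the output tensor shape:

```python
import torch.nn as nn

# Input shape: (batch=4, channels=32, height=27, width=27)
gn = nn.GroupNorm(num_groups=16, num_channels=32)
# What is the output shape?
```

Input: (4, 32, 27, 27) -> Output: (4, 32, 27, 27)

Answer: (4, 32, 27, 27)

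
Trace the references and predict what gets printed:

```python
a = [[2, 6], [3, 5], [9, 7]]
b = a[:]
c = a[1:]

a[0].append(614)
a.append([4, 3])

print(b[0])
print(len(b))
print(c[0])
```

Key concept: slice with nested mutation.
Step by step:
`a = [[2, 6], [3, 5], [9, 7]]` → a = [[2, 6], [3, 5], [9, 7]]
`b = a[:]` → b = [[2, 6], [3, 5], [9, 7]]
`c = a[1:]` → c = [[3, 5], [9, 7]]
`a[0].append(614)` → a = [[2, 6, 614], [3, 5], [9, 7]]; b = [[2, 6, 614], [3, 5], [9, 7]]
`a.append([4, 3])` → a = [[2, 6, 614], [3, 5], [9, 7], [4, 3]]
`print(b[0])` → prints [2, 6, 614]
`print(len(b))` → prints 3
`print(c[0])` → prints [3, 5]

Answer:
[2, 6, 614]
3
[3, 5]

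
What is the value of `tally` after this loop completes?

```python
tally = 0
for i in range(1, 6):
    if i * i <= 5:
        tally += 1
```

Count numbers where i² ≤ 5
`tally` takes the values: 0 → 1 → 2

Answer: 2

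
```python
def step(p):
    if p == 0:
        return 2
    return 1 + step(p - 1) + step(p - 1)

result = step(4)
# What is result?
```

step(p) = 1 + 2·step(p-1), step(0)=2. Closed form: (2+1)·2^4 - 1 = 47.

Answer: 47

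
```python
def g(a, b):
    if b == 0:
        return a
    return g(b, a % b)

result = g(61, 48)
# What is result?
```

g(61, 48) -> g(48, 13) -> g(13, 9) -> g(9, 4) -> g(4, 1) -> g(1, 0) -> 1

Answer: 1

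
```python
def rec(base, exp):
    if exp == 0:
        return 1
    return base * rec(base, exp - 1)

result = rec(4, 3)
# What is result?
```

rec(4, 3) = 4 * 4 * 4 = 64

Answer: 64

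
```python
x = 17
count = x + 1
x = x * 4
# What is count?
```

Trace:
`x = 17` → x = 17
`count = x + 1` → count = 18
`x = x * 4` → x = 68
So count = 18

Answer: 18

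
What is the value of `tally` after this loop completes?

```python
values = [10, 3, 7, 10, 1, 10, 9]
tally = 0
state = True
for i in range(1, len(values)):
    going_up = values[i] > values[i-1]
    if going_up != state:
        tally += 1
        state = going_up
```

Count direction changes in [10, 3, 7, 10, 1, 10, 9]
`tally` takes the values: 0 → 1 → 2 → 3 → 4 → 5

Answer: 5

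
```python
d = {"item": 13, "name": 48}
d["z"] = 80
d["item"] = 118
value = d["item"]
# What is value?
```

Trace:
`d = {"item": 13, "name": 48}` → d = {'item': 13, 'name': 48}
`d["z"] = 80` → d = {'item': 13, 'name': 48, 'z': 80}
`d["item"] = 118` → d = {'item': 118, 'name': 48, 'z': 80}
`value = d["item"]` → value = 118
So value = 118

Answer: 118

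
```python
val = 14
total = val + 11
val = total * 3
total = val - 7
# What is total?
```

Trace:
`val = 14` → val = 14
`total = val + 11` → total = 25
`val = total * 3` → val = 75
`total = val - 7` → total = 68
So total = 68

Answer: 68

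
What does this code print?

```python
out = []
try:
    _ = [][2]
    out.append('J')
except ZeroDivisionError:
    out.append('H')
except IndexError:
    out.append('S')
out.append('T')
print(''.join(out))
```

Execution trace: 'S' (except IndexError) → 'T' (after the try/except). Output: ST

Answer: ST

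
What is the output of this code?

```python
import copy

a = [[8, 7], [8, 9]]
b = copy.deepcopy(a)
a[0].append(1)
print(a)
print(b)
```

Key concept: deep copy is fully independent.
Step by step:
`a = [[8, 7], [8, 9]]` → a = [[8, 7], [8, 9]]
`b = copy.deepcopy(a)` → b = [[8, 7], [8, 9]]
`a[0].append(1)` → a = [[8, 7, 1], [8, 9]]
`print(a)` → prints [[8, 7, 1], [8, 9]]
`print(b)` → prints [[8, 7], [8, 9]]

Answer:
[[8, 7, 1], [8, 9]]
[[8, 7], [8, 9]]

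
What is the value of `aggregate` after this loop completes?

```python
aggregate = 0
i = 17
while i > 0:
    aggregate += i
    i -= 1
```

Sum 17 down to 1
`aggregate` takes the values: 0 → 17 → 33 → 48 → 62 → 75 → 87 → 98 → 108 → 117 → 125 → 132 → 138 → 143 → 147 → 150 → 152 → 153

Answer: 153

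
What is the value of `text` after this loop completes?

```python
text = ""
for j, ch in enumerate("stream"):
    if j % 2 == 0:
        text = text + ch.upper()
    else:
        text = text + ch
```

Uppercase even positions in 'stream'
`text` takes the values: "" → "S" → "St" → "StR" → "StRe" → "StReA" → "StReAm"

Answer: "StReAm"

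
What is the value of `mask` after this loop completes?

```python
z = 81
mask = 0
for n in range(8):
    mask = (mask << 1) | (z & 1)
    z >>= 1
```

Reverse lowest 8 bits of 81
`mask` takes the values: 0 → 1 → 2 → 4 → 8 → 17 → 34 → 69 → 138

Answer: 138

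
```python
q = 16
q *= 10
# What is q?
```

Trace:
`q = 16` → q = 16
`q *= 10` → q = 160
So q = 160

Answer: 160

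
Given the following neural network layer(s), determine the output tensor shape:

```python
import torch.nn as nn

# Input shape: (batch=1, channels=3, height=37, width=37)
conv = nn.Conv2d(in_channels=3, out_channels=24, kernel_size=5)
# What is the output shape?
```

Input: (1, 3, 37, 37) -> Output: (1, 24, 33, 33)

Answer: (1, 24, 33, 33)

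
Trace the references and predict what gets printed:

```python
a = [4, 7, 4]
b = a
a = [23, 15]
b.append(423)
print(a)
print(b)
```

Key concept: rebinding vs mutation: a is rebound to a new list, b still points at the original.
Step by step:
`a = [4, 7, 4]` → a = [4, 7, 4]
`b = a` → b = [4, 7, 4] (same object as a)
`a = [23, 15]` → a = [23, 15]
`b.append(423)` → b = [4, 7, 4, 423]
`print(a)` → prints [23, 15]
`print(b)` → prints [4, 7, 4, 423]

Answer:
[23, 15]
[4, 7, 4, 423]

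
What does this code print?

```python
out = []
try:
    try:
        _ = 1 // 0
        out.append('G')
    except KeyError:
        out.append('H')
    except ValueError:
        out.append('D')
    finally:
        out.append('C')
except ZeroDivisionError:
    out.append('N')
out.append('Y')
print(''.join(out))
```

Execution trace: 'C' (finally) → 'N' (outer except ZeroDivisionError) → 'Y' (after the try/except). Output: CNY

Answer: CNY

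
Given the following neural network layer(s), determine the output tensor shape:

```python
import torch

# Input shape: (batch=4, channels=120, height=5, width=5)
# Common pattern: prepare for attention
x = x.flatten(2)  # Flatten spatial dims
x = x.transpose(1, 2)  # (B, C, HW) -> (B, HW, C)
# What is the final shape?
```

Input: (4, 120, 5, 5) -> after flatten(2): (4, 120, 25) -> Output: (4, 25, 120)

Answer: (4, 25, 120)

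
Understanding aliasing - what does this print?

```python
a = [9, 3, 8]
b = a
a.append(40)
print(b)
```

Key concept: basic list aliasing.
Step by step:
`a = [9, 3, 8]` → a = [9, 3, 8]
`b = a` → b = [9, 3, 8] (same object as a)
`a.append(40)` → a = [9, 3, 8, 40] (same object as b); b = [9, 3, 8, 40] (same object as a)
`print(b)` → prints [9, 3, 8, 40]

Answer: [9, 3, 8, 40]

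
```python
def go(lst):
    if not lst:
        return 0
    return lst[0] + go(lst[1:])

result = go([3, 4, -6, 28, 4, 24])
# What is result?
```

3 + 4 + (-6) + 28 + 4 + 24 + 0 = 57

Answer: 57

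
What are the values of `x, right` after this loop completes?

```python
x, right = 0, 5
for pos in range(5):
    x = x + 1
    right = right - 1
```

x goes 0→5, right goes 5→0
`x, right` takes the values: (0, 5) → (1, 5) → (1, 4) → (2, 4) → (2, 3) → (3, 3) → (3, 2) → (4, 2) → (4, 1) → (5, 1) → (5, 0)

Answer: 5, 0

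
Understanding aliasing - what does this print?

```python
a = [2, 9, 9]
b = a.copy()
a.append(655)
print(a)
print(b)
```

Key concept: list.copy() creates independent copy.
Step by step:
`a = [2, 9, 9]` → a = [2, 9, 9]
`b = a.copy()` → b = [2, 9, 9]
`a.append(655)` → a = [2, 9, 9, 655]
`print(a)` → prints [2, 9, 9, 655]
`print(b)` → prints [2, 9, 9]

Answer:
[2, 9, 9, 655]
[2, 9, 9]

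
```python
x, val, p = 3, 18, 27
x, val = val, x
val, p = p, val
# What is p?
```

Trace:
`x, val, p = 3, 18, 27` → x = 3; val = 18; p = 27
`x, val = val, x` → x = 18; val = 3
`val, p = p, val` → val = 27; p = 3
So p = 3

Answer: 3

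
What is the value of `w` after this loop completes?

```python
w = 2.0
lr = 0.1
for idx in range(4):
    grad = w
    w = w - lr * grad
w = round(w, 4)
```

Gradient descent: w = 2.0 * (1 - 0.1)^4
`w` takes the values: 2.0 → 1.8 → 1.62 → 1.458 → 1.3122

Answer: 1.3122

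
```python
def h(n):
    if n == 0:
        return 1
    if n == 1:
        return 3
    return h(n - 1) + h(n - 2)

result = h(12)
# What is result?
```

Build up from base cases: h(0)=1, h(1)=3, h(2)=4, h(3)=7, h(4)=11, h(5)=18, h(6)=29, ..., h(12)=521

Answer: 521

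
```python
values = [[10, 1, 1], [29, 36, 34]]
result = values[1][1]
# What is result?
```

Trace:
`values = [[10, 1, 1], [29, 36, 34]]` → values = [[10, 1, 1], [29, 36, 34]]
`result = values[1][1]` → result = 36
So result = 36

Answer: 36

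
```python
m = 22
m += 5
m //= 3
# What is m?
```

Trace:
`m = 22` → m = 22
`m += 5` → m = 27
`m //= 3` → m = 9
So m = 9

Answer: 9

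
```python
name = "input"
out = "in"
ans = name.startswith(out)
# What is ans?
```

Trace:
`name = "input"` → name = 'input'
`out = "in"` → out = 'in'
`ans = name.startswith(out)` → ans = True
So ans = True

Answer: True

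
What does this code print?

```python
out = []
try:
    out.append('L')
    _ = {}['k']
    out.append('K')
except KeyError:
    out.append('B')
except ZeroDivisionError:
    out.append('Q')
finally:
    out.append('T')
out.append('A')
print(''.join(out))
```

Execution trace: 'L' (try body) → 'B' (except KeyError) → 'T' (finally) → 'A' (after the try/except). Output: LBTA

Answer: LBTA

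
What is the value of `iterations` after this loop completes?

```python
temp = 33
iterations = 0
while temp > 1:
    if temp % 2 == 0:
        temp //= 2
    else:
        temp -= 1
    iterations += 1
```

Steps to reduce 33 to 1
`iterations` takes the values: 0 → 1 → 2 → 3 → 4 → 5 → 6

Answer: 6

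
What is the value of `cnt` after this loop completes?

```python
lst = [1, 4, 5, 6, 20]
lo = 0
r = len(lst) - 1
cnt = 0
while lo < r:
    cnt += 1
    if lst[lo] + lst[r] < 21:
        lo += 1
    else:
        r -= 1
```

Steps to find pair summing to 21
`cnt` takes the values: 0 → 1 → 2 → 3 → 4

Answer: 4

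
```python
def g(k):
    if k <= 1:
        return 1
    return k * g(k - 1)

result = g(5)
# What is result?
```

g(5) = 5 * 4 * 3 * 2 * 1 = 120

Answer: 120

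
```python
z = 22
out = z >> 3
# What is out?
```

Trace:
`z = 22` → z = 22
`out = z >> 3` → out = 2
So out = 2

Answer: 2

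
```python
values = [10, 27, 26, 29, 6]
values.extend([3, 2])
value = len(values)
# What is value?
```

Trace:
`values = [10, 27, 26, 29, 6]` → values = [10, 27, 26, 29, 6]
`values.extend([3, 2])` → values = [10, 27, 26, 29, 6, 3, 2]
`value = len(values)` → value = 7
So value = 7

Answer: 7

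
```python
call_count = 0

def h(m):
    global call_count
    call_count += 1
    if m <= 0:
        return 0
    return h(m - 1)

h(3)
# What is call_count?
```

Linear recursion stepping by 1: 4 calls from m=3 down to ≤0.

Answer: 4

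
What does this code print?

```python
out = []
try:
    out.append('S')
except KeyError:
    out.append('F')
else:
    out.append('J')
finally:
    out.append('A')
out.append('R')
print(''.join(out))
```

Execution trace: 'S' (try body, no exception) → 'J' (else) → 'A' (finally) → 'R' (after the try/except). Output: SJAR

Answer: SJAR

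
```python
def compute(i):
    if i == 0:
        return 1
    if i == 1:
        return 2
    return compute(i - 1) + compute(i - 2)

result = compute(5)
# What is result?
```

Build up from base cases: compute(0)=1, compute(1)=2, compute(2)=3, compute(3)=5, compute(4)=8, compute(5)=13

Answer: 13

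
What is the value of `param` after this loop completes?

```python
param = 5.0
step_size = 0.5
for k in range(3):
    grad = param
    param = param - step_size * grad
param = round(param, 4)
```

Gradient descent: w = 5.0 * (1 - 0.5)^3
`param` takes the values: 5.0 → 2.5 → 1.25 → 0.625

Answer: 0.625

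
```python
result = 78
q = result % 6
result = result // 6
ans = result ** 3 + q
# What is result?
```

Trace:
`result = 78` → result = 78
`q = result % 6` → q = 0
`result = result // 6` → result = 13
`ans = result ** 3 + q` → ans = 2197
So result = 13

Answer: 13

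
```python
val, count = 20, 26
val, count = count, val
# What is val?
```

Trace:
`val, count = 20, 26` → val = 20; count = 26
`val, count = count, val` → val = 26; count = 20
So val = 26

Answer: 26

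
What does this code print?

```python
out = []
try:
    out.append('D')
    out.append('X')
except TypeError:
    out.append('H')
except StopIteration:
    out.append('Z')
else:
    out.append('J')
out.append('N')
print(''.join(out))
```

Execution trace: 'D' (try body) → 'X' (try body, no exception) → 'J' (else) → 'N' (after the try/except). Output: DXJN

Answer: DXJN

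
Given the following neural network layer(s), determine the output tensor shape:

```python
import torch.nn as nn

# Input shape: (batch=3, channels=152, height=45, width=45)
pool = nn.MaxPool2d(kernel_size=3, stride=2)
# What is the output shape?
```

Input: (3, 152, 45, 45) -> Output: (3, 152, 22, 22)

Answer: (3, 152, 22, 22)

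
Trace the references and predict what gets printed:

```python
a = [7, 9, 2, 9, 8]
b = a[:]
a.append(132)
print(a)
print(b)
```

Key concept: slice [:] creates copy.
Step by step:
`a = [7, 9, 2, 9, 8]` → a = [7, 9, 2, 9, 8]
`b = a[:]` → b = [7, 9, 2, 9, 8]
`a.append(132)` → a = [7, 9, 2, 9, 8, 132]
`print(a)` → prints [7, 9, 2, 9, 8, 132]
`print(b)` → prints [7, 9, 2, 9, 8]

Answer:
[7, 9, 2, 9, 8, 132]
[7, 9, 2, 9, 8]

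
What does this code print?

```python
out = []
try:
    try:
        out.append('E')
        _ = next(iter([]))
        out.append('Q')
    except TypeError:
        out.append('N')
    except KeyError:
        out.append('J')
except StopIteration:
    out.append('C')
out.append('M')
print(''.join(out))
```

Execution trace: 'E' (try body) → 'C' (outer except StopIteration) → 'M' (after the try/except). Output: ECM

Answer: ECM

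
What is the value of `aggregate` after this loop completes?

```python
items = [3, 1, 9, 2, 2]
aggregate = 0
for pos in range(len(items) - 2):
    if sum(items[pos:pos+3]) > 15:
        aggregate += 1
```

Count windows with sum > 15
`aggregate` takes the values: 0

Answer: 0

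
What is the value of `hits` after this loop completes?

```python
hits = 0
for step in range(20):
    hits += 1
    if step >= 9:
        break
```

Loop breaks when step reaches 9, hits is 10
`hits` takes the values: 0 → 1 → 2 → 3 → 4 → 5 → 6 → 7 → 8 → 9 → 10

Answer: 10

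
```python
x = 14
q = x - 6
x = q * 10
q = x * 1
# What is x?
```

Trace:
`x = 14` → x = 14
`q = x - 6` → q = 8
`x = q * 10` → x = 80
`q = x * 1` → q = 80
So x = 80

Answer: 80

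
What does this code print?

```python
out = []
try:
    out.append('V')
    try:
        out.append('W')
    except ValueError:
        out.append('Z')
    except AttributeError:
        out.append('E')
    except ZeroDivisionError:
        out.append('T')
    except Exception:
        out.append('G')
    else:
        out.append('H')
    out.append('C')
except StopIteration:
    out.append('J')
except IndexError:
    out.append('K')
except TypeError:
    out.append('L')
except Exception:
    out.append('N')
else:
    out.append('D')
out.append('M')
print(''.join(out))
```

Execution trace: 'V' (try body) → 'W' (inner try body, no exception) → 'H' (inner else) → 'C' (try body, no exception) → 'D' (else) → 'M' (after the try/except). Output: VWHCDM

Answer: VWHCDM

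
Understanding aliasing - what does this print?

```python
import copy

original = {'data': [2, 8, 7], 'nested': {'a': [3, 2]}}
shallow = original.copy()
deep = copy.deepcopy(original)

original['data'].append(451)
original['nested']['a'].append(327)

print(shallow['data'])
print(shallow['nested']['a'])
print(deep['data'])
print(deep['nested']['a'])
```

Key concept: comparing shallow vs deep copy.
Step by step:
`original = {'data': [2, 8, 7], 'nested': {'a': [3, 2]}}` → original = {'data': [2, 8, 7], 'nested': {'a': [3, 2]}}
`shallow = original.copy()` → shallow = {'data': [2, 8, 7], 'nested': {'a': [3, 2]}}
`deep = copy.deepcopy(original)` → deep = {'data': [2, 8, 7], 'nested': {'a': [3, 2]}}
`original['data'].append(451)` → original = {'data': [2, 8, 7, 451], 'nested': {'a': [3, 2]}}; shallow = {'data': [2, 8, 7, 451], 'nested': {'a': [3, 2]}}
`original['nested']['a'].append(327)` → original = {'data': [2, 8, 7, 451], 'nested': {'a': [3, 2, 327]}}; shallow = {'data': [2, 8, 7, 451], 'nested': {'a': [3, 2, 327]}}
`print(shallow['data'])` → prints [2, 8, 7, 451]
`print(shallow['nested']['a'])` → prints [3, 2, 327]
`print(deep['data'])` → prints [2, 8, 7]
`print(deep['nested']['a'])` → prints [3, 2]

Answer:
[2, 8, 7, 451]
[3, 2, 327]
[2, 8, 7]
[3, 2]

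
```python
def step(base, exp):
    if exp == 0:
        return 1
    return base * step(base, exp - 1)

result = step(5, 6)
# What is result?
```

step(5, 6) = 5 * 5 * 5 * 5 * 5 * 5 = 15625

Answer: 15625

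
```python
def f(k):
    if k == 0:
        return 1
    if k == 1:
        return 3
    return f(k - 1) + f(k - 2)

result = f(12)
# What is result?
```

Build up from base cases: f(0)=1, f(1)=3, f(2)=4, f(3)=7, f(4)=11, f(5)=18, f(6)=29, ..., f(12)=521

Answer: 521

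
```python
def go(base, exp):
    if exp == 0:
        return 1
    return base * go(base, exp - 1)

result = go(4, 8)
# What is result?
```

go(4, 8) = 4 * 4 * 4 * 4 * 4 * 4 * 4 * 4 = 65536

Answer: 65536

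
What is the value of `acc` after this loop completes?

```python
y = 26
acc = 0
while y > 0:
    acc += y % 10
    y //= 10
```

Sum digits of 26
`acc` takes the values: 0 → 6 → 8

Answer: 8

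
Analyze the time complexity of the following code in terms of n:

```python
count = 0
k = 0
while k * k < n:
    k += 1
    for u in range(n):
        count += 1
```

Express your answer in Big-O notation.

Each loop level contributes: √n × n. Multiplying the contributions gives O(n√n).

Answer: O(n√n)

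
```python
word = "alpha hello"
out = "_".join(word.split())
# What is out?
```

Trace:
`word = "alpha hello"` → word = 'alpha hello'
`out = "_".join(word.split())` → out = 'alpha_hello'
So out = 'alpha_hello'

Answer: 'alpha_hello'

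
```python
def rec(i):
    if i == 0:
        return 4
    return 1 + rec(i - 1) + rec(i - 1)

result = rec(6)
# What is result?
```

rec(i) = 1 + 2·rec(i-1), rec(0)=4. Closed form: (4+1)·2^6 - 1 = 319.

Answer: 319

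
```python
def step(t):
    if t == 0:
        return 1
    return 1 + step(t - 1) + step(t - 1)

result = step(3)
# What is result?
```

step(t) = 1 + 2·step(t-1), step(0)=1. Closed form: (1+1)·2^3 - 1 = 15.

Answer: 15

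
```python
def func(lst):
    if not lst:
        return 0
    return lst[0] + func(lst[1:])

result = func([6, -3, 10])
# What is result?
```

6 + (-3) + 10 + 0 = 13

Answer: 13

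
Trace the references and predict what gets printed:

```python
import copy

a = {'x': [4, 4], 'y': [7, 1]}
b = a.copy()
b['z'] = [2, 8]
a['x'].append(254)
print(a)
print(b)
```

Key concept: shallow copy of dict with mutable values.
Step by step:
`a = {'x': [4, 4], 'y': [7, 1]}` → a = {'x': [4, 4], 'y': [7, 1]}
`b = a.copy()` → b = {'x': [4, 4], 'y': [7, 1]}
`b['z'] = [2, 8]` → b = {'x': [4, 4], 'y': [7, 1], 'z': [2, 8]}
`a['x'].append(254)` → a = {'x': [4, 4, 254], 'y': [7, 1]}; b = {'x': [4, 4, 254], 'y': [7, 1], 'z': [2, 8]}
`print(a)` → prints {'x': [4, 4, 254], 'y': [7, 1]}
`print(b)` → prints {'x': [4, 4, 254], 'y': [7, 1], 'z': [2, 8]}

Answer:
{'x': [4, 4, 254], 'y': [7, 1]}
{'x': [4, 4, 254], 'y': [7, 1], 'z': [2, 8]}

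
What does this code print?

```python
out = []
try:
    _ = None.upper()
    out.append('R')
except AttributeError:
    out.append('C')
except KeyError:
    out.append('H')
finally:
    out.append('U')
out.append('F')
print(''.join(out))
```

Execution trace: 'C' (except AttributeError) → 'U' (finally) → 'F' (after the try/except). Output: CUF

Answer: CUF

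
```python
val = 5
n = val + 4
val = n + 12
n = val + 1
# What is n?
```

Trace:
`val = 5` → val = 5
`n = val + 4` → n = 9
`val = n + 12` → val = 21
`n = val + 1` → n = 22
So n = 22

Answer: 22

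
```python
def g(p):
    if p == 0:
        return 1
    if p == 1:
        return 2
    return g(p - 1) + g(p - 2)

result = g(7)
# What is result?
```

Build up from base cases: g(0)=1, g(1)=2, g(2)=3, g(3)=5, g(4)=8, g(5)=13, g(6)=21, ..., g(7)=34

Answer: 34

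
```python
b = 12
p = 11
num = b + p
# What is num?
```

Trace:
`b = 12` → b = 12
`p = 11` → p = 11
`num = b + p` → num = 23
So num = 23

Answer: 23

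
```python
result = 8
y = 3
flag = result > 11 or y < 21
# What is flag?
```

Trace:
`result = 8` → result = 8
`y = 3` → y = 3
`flag = result > 11 or y < 21` → flag = True
So flag = True

Answer: True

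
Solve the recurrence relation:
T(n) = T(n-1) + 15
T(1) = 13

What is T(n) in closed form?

Unrolling: T(n) = T(1) + 15·(n-1) = 13 + 15(n-1) = 15n - 2.

Answer: T(n) = 15n - 2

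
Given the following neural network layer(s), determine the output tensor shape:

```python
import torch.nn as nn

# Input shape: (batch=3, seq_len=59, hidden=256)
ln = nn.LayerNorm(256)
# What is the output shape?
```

Input: (3, 59, 256) -> Output: (3, 59, 256)

Answer: (3, 59, 256)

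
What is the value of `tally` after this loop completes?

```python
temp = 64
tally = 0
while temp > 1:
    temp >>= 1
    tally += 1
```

Count right shifts until 1
`tally` takes the values: 0 → 1 → 2 → 3 → 4 → 5 → 6

Answer: 6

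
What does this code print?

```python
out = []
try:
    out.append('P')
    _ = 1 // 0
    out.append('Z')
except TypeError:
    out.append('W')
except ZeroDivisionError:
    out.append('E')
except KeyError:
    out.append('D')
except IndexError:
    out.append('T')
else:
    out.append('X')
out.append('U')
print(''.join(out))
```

Execution trace: 'P' (try body) → 'E' (except ZeroDivisionError) → 'U' (after the try/except). Output: PEU

Answer: PEU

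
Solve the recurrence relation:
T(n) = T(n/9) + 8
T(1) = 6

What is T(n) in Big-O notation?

Each step divides n by 9 and adds 8. After log_9(n) steps we reach T(1)=6. So T(n) = 8·log_9(n) + 6 = O(log n).

Answer: O(log n)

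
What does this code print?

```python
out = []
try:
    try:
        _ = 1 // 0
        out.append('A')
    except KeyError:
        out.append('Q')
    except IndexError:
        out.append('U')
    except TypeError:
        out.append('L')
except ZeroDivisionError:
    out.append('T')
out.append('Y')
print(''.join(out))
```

Execution trace: 'T' (outer except ZeroDivisionError) → 'Y' (after the try/except). Output: TY

Answer: TY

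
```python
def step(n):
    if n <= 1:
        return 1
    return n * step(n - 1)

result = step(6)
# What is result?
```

step(6) = 6 * 5 * 4 * 3 * 2 * 1 = 720

Answer: 720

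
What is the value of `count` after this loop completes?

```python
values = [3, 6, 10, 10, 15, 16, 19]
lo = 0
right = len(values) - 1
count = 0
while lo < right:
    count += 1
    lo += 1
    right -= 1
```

Iterations until pointers meet (list length 7)
`count` takes the values: 0 → 1 → 2 → 3

Answer: 3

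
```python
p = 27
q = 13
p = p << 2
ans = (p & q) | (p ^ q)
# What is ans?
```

Trace:
`p = 27` → p = 27
`q = 13` → q = 13
`p = p << 2` → p = 108
`ans = (p & q) | (p ^ q)` → ans = 109
So ans = 109

Answer: 109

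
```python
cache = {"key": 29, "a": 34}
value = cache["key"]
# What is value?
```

Trace:
`cache = {"key": 29, "a": 34}` → cache = {'key': 29, 'a': 34}
`value = cache["key"]` → value = 29
So value = 29

Answer: 29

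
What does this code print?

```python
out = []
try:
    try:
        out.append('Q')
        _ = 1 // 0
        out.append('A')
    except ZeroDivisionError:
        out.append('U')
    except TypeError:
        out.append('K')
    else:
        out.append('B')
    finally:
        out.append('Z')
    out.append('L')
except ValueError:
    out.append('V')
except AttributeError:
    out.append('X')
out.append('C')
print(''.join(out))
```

Execution trace: 'Q' (inner try body) → 'U' (inner except ZeroDivisionError) → 'Z' (inner finally) → 'L' (try body, no exception) → 'C' (after the try/except). Output: QUZLC

Answer: QUZLC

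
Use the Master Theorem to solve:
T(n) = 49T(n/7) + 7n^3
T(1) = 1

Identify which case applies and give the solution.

a=49, b=7, f(n)=7n^3. log_7(49) = 2. Since c=3 > 2 and the regularity condition holds (49(n/7)^3 = (49/7^3)n^3 with 49/7^3 < 1), Case 3 applies: T(n) = Θ(f(n)) = O(n^3).

Answer: O(n^3) - Case 3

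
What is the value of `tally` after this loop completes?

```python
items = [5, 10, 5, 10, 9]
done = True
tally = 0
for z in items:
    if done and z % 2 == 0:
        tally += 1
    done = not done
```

Count even values at even positions
`tally` takes the values: 0

Answer: 0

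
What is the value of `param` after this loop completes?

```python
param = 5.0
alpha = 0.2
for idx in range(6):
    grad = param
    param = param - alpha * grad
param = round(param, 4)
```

Gradient descent: w = 5.0 * (1 - 0.2)^6
`param` takes the values: 5.0 → 4.0 → 3.2 → 2.56 → 2.048 → 1.6384 → 1.31072 → 1.3107

Answer: 1.3107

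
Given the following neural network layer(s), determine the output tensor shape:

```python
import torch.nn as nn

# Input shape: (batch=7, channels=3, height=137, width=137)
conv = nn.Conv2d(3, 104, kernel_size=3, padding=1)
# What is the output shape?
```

Input: (7, 3, 137, 137) -> Output: (7, 104, 137, 137)

Answer: (7, 104, 137, 137)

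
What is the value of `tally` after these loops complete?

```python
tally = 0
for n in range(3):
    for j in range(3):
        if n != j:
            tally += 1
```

3² - 3 (exclude diagonal)
`tally` takes the values: 0 → 1 → 2 → 3 → 4 → 5 → 6

Answer: 6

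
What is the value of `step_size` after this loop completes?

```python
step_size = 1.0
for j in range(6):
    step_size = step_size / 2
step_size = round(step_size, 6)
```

Halving LR 6 times: 1 / 2^6
`step_size` takes the values: 1.0 → 0.5 → 0.25 → 0.125 → 0.0625 → 0.03125 → 0.015625

Answer: 0.015625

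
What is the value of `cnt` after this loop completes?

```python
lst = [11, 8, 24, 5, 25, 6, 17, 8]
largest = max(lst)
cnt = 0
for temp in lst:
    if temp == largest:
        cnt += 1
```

Count of max value 25 in [11, 8, 24, 5, 25, 6, 17, 8]
`cnt` takes the values: 0 → 1

Answer: 1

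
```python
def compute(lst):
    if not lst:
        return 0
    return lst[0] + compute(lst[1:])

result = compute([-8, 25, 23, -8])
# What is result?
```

(-8) + 25 + 23 + (-8) + 0 = 32

Answer: 32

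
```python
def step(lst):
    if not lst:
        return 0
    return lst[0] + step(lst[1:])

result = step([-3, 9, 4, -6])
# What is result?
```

(-3) + 9 + 4 + (-6) + 0 = 4

Answer: 4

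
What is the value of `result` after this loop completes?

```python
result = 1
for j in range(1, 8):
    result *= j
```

7! = 5040
`result` takes the values: 1 → 2 → 6 → 24 → 120 → 720 → 5040

Answer: 5040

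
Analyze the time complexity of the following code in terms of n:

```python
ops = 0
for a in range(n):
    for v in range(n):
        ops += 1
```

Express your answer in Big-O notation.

Each loop level contributes: n × n. Multiplying the contributions gives O(n^2).

Answer: O(n^2)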